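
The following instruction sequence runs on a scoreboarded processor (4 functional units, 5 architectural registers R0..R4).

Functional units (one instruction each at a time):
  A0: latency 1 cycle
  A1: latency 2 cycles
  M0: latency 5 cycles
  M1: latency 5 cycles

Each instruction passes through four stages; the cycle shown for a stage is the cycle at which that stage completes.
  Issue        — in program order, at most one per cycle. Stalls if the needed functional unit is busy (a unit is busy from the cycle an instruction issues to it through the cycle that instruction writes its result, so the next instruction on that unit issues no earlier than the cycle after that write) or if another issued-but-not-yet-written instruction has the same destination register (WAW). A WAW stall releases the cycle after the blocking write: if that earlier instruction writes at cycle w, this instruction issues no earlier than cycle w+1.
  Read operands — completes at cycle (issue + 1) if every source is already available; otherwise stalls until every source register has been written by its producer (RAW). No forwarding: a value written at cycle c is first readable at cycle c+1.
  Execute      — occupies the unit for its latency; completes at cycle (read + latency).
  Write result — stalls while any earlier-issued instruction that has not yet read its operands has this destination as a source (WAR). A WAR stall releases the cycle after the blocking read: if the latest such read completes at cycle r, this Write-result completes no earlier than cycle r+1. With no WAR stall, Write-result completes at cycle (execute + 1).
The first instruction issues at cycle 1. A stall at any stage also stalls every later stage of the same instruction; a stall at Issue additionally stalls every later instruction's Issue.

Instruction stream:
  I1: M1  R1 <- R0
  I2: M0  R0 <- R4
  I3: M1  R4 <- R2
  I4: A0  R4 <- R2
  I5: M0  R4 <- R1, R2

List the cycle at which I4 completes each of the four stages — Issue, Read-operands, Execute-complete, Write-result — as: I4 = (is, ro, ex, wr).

1) issue 1, read 2, done 7, write 8
2) issue 2, read 3, done 8, write 9
3) issue 9, read 10, done 15, write 16  <struct: M1 busy until I1 writes@8>
4) issue 17, read 18, done 19, write 20  <WAW R4: wait I3 write@16>
5) issue 21, read 22, done 27, write 28  <WAW R4: wait I4 write@20>

I4 = (17, 18, 19, 20)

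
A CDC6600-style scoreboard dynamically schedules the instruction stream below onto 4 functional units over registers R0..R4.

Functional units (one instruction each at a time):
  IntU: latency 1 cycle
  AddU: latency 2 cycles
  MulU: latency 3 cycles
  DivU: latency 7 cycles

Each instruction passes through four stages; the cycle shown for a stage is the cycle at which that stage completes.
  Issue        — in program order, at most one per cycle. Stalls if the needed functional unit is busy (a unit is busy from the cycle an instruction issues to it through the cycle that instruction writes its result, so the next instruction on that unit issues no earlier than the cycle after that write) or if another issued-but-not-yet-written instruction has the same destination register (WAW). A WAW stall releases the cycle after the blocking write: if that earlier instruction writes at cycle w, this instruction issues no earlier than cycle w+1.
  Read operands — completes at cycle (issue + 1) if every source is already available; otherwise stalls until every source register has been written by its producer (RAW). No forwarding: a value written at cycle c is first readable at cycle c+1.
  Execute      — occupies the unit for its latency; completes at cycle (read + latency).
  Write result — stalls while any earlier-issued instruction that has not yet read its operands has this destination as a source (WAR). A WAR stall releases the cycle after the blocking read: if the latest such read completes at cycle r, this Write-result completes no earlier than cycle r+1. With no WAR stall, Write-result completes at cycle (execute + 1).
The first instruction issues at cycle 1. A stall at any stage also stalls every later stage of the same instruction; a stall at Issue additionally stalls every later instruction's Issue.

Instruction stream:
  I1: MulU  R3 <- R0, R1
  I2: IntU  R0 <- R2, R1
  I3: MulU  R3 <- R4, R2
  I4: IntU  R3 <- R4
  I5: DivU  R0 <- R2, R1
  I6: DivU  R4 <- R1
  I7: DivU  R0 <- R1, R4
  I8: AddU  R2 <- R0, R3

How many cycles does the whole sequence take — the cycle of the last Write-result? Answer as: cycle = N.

I1 -> (1, 2, 5, 6)
I2 -> (2, 3, 4, 5)
I3 -> (7, 8, 11, 12)  // struct: MulU busy until I1 writes@6
I4 -> (13, 14, 15, 16)  // WAW R3: wait I3 write@12
I5 -> (14, 15, 22, 23)
I6 -> (24, 25, 32, 33)  // struct: DivU busy until I5 writes@23
I7 -> (34, 35, 42, 43)  // struct: DivU busy until I6 writes@33
I8 -> (35, 44, 46, 47)  // RAW R0: wait I7 write@43

cycle = 47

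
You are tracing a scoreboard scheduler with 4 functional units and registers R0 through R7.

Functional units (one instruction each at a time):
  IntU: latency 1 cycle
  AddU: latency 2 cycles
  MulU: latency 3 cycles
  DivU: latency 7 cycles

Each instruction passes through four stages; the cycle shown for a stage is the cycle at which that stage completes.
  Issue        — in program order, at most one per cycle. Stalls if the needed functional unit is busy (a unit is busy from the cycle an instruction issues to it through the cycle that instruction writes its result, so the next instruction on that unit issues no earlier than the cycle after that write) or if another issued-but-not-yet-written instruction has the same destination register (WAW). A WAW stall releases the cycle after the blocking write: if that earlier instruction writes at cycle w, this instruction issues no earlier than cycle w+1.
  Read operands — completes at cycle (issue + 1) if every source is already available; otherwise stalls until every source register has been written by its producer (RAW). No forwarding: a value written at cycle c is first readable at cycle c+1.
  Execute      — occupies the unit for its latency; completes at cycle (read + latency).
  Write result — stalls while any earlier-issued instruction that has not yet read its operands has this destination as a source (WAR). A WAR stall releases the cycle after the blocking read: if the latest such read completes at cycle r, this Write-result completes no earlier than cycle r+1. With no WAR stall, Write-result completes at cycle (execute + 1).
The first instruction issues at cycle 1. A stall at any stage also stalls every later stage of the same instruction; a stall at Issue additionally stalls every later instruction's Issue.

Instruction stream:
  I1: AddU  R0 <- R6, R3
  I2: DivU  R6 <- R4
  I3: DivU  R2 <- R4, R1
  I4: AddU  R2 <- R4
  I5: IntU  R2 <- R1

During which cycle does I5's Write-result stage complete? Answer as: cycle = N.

cycle = 30

t=1  I1→AddU
t=2  I1 RO · I2→DivU
t=3  I2 RO
t=4  I1 EX
t=5  I1 WR R0
t=10  I2 EX
t=11  I2 WR R6
t=12  I3→DivU
t=13  I3 RO
t=20  I3 EX
t=21  I3 WR R2
t=22  I4→AddU
t=23  I4 RO
t=25  I4 EX
t=26  I4 WR R2
t=27  I5→IntU
t=28  I5 RO
t=29  I5 EX
t=30  I5 WR R2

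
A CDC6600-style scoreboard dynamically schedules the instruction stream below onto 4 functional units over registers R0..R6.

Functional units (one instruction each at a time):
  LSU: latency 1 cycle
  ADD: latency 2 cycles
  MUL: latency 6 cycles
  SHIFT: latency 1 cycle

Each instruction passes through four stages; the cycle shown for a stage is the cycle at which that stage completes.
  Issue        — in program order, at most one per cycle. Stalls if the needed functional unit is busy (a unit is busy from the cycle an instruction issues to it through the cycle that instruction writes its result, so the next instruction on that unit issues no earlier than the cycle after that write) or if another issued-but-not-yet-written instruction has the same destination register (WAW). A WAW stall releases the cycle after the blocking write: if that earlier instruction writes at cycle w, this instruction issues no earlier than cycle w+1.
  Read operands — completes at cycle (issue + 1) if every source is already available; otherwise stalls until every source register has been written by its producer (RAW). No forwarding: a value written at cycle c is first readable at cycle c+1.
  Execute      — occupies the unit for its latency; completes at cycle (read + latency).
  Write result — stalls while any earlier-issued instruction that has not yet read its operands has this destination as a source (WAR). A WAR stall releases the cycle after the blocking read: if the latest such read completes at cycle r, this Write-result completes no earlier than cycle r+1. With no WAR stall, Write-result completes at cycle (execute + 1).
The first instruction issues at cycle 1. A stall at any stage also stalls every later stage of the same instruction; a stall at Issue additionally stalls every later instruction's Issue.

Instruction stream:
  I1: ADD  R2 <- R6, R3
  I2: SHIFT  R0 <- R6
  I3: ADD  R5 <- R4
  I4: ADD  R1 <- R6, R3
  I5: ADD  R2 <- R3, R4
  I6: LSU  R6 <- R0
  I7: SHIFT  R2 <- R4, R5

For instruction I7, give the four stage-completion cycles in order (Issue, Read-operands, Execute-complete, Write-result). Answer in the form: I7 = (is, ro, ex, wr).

cycle 1: I1 issues→ADD
cycle 2: I1 reads, I2 issues→SHIFT
cycle 3: I2 reads
cycle 4: I1 exec-done, I2 exec-done
cycle 5: I1 writes R2, I2 writes R0
cycle 6: I3 issues→ADD
cycle 7: I3 reads
cycle 9: I3 exec-done
cycle 10: I3 writes R5
cycle 11: I4 issues→ADD
cycle 12: I4 reads
cycle 14: I4 exec-done
cycle 15: I4 writes R1
cycle 16: I5 issues→ADD
cycle 17: I5 reads, I6 issues→LSU
cycle 18: I6 reads
cycle 19: I5 exec-done, I6 exec-done
cycle 20: I5 writes R2, I6 writes R6
cycle 21: I7 issues→SHIFT
cycle 22: I7 reads
cycle 23: I7 exec-done
cycle 24: I7 writes R2

I7 = (21, 22, 23, 24)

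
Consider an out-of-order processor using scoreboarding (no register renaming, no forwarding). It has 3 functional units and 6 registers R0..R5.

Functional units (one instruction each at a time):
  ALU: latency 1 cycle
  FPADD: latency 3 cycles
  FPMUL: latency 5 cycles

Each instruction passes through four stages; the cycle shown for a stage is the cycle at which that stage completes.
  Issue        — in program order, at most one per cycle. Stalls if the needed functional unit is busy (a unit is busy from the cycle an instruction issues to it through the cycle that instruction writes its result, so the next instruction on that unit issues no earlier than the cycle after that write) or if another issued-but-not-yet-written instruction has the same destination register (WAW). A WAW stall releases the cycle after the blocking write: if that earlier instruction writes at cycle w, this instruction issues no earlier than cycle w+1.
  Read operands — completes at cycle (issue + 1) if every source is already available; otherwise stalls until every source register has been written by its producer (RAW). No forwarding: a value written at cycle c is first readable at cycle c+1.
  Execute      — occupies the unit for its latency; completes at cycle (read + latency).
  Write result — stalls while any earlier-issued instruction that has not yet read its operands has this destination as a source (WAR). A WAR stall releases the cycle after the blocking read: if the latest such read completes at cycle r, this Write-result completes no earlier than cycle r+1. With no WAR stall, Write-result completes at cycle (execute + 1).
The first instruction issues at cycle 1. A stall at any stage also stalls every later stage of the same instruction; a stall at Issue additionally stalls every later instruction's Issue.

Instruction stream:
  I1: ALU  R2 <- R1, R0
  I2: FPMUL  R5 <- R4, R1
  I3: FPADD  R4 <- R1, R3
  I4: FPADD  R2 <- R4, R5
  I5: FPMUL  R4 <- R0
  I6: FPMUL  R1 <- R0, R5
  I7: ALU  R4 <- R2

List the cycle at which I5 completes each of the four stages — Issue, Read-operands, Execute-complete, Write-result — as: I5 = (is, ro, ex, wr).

I5 = (10, 11, 16, 17)

cycle 1: issue I1 (ALU)
cycle 2: I1 read-ops, issue I2 (FPMUL)
cycle 3: I1 finished on ALU, I2 read-ops, issue I3 (FPADD)
cycle 4: I1→R2, I3 read-ops
cycle 7: I3 finished on FPADD
cycle 8: I2 finished on FPMUL, I3→R4
cycle 9: I2→R5, issue I4 (FPADD)
cycle 10: I4 read-ops, issue I5 (FPMUL)
cycle 11: I5 read-ops
cycle 13: I4 finished on FPADD
cycle 14: I4→R2
cycle 16: I5 finished on FPMUL
cycle 17: I5→R4
cycle 18: issue I6 (FPMUL)
cycle 19: I6 read-ops, issue I7 (ALU)
cycle 20: I7 read-ops
cycle 21: I7 finished on ALU
cycle 22: I7→R4
cycle 24: I6 finished on FPMUL
cycle 25: I6→R1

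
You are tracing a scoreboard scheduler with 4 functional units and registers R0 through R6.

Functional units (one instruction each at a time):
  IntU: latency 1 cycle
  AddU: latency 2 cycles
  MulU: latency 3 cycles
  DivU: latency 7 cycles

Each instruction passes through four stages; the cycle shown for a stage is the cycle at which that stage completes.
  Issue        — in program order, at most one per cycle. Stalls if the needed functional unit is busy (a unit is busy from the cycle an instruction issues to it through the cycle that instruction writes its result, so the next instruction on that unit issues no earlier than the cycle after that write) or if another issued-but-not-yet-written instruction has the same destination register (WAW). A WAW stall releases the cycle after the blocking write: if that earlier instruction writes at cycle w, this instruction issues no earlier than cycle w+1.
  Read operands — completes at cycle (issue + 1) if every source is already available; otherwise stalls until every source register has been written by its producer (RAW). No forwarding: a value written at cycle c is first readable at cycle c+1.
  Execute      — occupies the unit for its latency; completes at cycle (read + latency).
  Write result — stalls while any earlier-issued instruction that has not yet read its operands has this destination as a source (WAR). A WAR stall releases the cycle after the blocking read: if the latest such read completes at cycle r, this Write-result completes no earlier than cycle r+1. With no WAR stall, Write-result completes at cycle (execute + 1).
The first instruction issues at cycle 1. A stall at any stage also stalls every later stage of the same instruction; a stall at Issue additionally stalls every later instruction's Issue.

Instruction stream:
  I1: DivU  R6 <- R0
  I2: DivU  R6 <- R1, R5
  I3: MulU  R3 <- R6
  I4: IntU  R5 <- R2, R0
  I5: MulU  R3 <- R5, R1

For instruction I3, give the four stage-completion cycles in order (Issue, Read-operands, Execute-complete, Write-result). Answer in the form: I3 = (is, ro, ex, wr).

[1] I1 issues→DivU
[2] I1 reads
[9] I1 exec-done
[10] I1 writes R6
[11] I2 issues→DivU
[12] I2 reads · I3 issues→MulU
[13] I4 issues→IntU
[14] I4 reads
[15] I4 exec-done
[16] I4 writes R5
[19] I2 exec-done
[20] I2 writes R6
[21] I3 reads
[24] I3 exec-done
[25] I3 writes R3
[26] I5 issues→MulU
[27] I5 reads
[30] I5 exec-done
[31] I5 writes R3

I3 = (12, 21, 24, 25)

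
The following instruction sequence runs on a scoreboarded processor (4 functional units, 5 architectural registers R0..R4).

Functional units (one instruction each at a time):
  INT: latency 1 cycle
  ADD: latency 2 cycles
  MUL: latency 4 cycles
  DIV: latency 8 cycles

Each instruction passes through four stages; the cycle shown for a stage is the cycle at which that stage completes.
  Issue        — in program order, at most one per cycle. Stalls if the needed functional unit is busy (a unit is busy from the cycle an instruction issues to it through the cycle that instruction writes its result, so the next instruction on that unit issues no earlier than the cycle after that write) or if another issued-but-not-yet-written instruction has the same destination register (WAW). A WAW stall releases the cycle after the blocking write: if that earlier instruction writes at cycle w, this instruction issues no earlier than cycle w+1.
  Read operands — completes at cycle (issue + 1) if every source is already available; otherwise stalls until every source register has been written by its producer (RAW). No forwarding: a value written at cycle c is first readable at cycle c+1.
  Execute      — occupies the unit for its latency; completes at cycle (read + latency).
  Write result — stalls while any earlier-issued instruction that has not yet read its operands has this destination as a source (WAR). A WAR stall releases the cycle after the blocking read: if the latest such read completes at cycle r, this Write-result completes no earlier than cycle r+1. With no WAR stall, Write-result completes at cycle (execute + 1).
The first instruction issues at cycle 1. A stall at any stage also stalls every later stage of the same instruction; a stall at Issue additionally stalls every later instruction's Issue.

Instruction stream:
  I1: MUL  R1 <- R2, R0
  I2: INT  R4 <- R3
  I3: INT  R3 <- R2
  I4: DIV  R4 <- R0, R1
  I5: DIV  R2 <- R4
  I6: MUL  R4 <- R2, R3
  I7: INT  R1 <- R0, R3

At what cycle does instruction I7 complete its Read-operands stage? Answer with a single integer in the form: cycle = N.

cycle = 21

I1: IS=1 RO=2 EX=6 WR=7
I2: IS=2 RO=3 EX=4 WR=5
I3: IS=6 RO=7 EX=8 WR=9  [struct: INT busy until I2 writes@5]
I4: IS=7 RO=8 EX=16 WR=17
I5: IS=18 RO=19 EX=27 WR=28  [struct: DIV busy until I4 writes@17]
I6: IS=19 RO=29 EX=33 WR=34  [RAW R2: wait I5 write@28]
I7: IS=20 RO=21 EX=22 WR=23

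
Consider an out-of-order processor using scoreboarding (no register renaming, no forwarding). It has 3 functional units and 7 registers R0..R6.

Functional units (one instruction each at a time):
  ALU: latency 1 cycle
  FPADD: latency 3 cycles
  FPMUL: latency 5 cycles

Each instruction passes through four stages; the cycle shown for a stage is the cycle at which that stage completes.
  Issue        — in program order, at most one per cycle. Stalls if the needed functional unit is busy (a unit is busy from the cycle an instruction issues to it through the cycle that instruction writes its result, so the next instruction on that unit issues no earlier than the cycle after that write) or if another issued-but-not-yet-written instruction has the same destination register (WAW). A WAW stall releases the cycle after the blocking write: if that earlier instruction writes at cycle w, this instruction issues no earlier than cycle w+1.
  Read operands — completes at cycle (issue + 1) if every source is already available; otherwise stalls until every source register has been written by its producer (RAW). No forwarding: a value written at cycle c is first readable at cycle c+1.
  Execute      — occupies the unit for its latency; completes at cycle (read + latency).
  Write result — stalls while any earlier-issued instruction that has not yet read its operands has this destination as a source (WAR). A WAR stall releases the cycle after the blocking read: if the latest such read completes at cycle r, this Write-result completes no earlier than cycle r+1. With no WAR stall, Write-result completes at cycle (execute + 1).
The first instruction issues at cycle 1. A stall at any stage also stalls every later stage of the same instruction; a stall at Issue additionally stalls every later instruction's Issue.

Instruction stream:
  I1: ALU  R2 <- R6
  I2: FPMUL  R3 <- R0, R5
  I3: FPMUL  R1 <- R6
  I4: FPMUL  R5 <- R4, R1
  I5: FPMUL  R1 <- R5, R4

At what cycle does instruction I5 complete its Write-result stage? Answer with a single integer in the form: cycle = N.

cycle 1: I1 dispatched to ALU
cycle 2: I1 operands ready; I2 dispatched to FPMUL
cycle 3: I1 complete; I2 operands ready
cycle 4: R2←I1
cycle 8: I2 complete
cycle 9: R3←I2
cycle 10: I3 dispatched to FPMUL
cycle 11: I3 operands ready
cycle 16: I3 complete
cycle 17: R1←I3
cycle 18: I4 dispatched to FPMUL
cycle 19: I4 operands ready
cycle 24: I4 complete
cycle 25: R5←I4
cycle 26: I5 dispatched to FPMUL
cycle 27: I5 operands ready
cycle 32: I5 complete
cycle 33: R1←I5

cycle = 33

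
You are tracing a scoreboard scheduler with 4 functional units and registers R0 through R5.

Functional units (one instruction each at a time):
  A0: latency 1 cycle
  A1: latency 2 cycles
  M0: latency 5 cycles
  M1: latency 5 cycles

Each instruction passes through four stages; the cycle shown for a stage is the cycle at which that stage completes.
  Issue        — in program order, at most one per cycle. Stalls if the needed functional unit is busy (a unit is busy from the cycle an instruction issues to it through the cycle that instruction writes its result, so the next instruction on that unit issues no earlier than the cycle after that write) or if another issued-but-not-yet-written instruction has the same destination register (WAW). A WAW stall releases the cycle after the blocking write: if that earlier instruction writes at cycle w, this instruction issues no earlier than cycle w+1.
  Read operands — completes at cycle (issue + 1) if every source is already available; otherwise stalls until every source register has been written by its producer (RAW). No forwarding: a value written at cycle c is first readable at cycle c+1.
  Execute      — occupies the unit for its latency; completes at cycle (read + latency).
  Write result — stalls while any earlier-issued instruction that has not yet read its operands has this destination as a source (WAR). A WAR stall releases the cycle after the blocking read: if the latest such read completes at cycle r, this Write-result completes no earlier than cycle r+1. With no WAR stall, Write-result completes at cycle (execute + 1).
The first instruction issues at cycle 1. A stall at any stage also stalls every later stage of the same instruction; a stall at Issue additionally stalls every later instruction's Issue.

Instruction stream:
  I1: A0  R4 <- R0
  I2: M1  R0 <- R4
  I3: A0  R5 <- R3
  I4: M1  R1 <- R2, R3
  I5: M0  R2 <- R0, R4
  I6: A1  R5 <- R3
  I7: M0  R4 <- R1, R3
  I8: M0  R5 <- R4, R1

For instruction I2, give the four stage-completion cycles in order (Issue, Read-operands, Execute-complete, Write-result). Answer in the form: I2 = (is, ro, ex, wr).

[1] I1 dispatched to A0
[2] I1 operands ready | I2 dispatched to M1
[3] I1 complete
[4] R4←I1
[5] I2 operands ready | I3 dispatched to A0
[6] I3 operands ready
[7] I3 complete
[8] R5←I3
[10] I2 complete
[11] R0←I2
[12] I4 dispatched to M1
[13] I4 operands ready | I5 dispatched to M0
[14] I5 operands ready | I6 dispatched to A1
[15] I6 operands ready
[17] I6 complete
[18] I4 complete | R5←I6
[19] R1←I4 | I5 complete
[20] R2←I5
[21] I7 dispatched to M0
[22] I7 operands ready
[27] I7 complete
[28] R4←I7
[29] I8 dispatched to M0
[30] I8 operands ready
[35] I8 complete
[36] R5←I8

I2 = (2, 5, 10, 11)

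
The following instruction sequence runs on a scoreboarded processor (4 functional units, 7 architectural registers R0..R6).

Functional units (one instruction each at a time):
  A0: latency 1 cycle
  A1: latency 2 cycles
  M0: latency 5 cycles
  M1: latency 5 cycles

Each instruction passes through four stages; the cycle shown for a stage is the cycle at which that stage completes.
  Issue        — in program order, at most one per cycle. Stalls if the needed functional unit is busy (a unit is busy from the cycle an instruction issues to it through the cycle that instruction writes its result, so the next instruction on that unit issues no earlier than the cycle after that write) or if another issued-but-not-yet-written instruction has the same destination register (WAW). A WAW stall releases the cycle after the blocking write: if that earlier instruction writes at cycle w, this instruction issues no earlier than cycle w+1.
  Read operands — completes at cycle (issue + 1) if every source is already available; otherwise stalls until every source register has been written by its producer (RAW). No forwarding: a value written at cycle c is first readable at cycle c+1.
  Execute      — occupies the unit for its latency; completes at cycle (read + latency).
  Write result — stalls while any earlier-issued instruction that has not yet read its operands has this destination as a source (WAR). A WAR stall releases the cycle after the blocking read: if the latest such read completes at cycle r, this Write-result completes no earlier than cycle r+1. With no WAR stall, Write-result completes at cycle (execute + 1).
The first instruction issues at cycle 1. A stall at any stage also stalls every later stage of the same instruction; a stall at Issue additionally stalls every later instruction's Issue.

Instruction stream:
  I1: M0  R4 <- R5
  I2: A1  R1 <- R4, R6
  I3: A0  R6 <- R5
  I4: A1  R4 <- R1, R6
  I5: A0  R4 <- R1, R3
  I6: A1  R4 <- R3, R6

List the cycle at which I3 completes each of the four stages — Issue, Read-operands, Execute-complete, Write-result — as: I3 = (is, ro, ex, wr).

I3 = (3, 4, 5, 10)

t=1  I1 dispatched to M0
t=2  I1 operands ready | I2 dispatched to A1
t=3  I3 dispatched to A0
t=4  I3 operands ready
t=5  I3 complete
t=7  I1 complete
t=8  R4←I1
t=9  I2 operands ready
t=10  R6←I3
t=11  I2 complete
t=12  R1←I2
t=13  I4 dispatched to A1
t=14  I4 operands ready
t=16  I4 complete
t=17  R4←I4
t=18  I5 dispatched to A0
t=19  I5 operands ready
t=20  I5 complete
t=21  R4←I5
t=22  I6 dispatched to A1
t=23  I6 operands ready
t=25  I6 complete
t=26  R4←I6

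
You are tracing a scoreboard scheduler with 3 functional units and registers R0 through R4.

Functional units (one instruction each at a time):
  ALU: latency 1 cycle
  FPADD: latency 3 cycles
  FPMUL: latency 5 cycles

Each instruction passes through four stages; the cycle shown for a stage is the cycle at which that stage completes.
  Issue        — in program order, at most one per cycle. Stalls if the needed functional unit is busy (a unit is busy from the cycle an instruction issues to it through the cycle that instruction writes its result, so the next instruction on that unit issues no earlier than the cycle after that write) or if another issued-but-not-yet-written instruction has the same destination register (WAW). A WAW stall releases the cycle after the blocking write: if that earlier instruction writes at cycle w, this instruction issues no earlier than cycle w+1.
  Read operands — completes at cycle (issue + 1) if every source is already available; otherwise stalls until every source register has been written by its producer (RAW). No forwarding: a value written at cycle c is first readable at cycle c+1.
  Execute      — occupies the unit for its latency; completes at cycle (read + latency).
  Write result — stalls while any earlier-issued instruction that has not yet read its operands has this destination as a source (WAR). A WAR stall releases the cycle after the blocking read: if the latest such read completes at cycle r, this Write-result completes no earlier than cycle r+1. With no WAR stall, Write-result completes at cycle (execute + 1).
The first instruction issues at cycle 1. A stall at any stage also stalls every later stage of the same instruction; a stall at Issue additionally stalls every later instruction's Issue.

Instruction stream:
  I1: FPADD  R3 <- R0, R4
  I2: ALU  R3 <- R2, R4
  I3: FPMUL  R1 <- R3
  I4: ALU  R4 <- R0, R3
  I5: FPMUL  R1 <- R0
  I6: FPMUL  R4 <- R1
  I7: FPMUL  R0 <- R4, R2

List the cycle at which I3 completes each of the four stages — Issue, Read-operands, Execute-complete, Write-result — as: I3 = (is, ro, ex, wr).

I3 = (8, 11, 16, 17)

I1  is:1  ro:2  ex:5  wr:6
I2  is:7  ro:8  ex:9  wr:10  — WAW R3: wait I1 write@6
I3  is:8  ro:11  ex:16  wr:17  — RAW R3: wait I2 write@10
I4  is:11  ro:12  ex:13  wr:14  — struct: ALU busy until I2 writes@10
I5  is:18  ro:19  ex:24  wr:25  — struct: FPMUL busy until I3 writes@17
I6  is:26  ro:27  ex:32  wr:33  — struct: FPMUL busy until I5 writes@25
I7  is:34  ro:35  ex:40  wr:41  — struct: FPMUL busy until I6 writes@33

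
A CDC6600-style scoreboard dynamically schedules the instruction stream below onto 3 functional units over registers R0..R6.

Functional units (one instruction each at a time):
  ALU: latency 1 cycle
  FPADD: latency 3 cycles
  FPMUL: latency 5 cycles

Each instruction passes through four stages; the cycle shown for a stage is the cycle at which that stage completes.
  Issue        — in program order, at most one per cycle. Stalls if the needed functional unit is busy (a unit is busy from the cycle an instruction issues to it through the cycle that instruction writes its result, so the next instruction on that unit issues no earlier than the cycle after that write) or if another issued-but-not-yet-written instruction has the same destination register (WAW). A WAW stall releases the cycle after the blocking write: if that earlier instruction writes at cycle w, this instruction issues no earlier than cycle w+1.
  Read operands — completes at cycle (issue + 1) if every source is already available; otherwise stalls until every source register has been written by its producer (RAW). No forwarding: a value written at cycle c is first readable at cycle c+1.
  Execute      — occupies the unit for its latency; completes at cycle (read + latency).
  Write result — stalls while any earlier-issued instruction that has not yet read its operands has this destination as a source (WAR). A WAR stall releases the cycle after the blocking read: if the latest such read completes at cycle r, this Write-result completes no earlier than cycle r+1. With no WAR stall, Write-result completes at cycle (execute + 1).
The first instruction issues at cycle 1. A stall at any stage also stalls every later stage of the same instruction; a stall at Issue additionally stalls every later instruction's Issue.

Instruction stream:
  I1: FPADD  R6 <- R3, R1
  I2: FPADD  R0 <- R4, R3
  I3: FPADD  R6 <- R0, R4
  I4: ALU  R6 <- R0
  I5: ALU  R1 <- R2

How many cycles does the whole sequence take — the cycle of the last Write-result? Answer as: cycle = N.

cycle = 26

I1  is:1  ro:2  ex:5  wr:6
I2  is:7  ro:8  ex:11  wr:12  — struct: FPADD busy until I1 writes@6
I3  is:13  ro:14  ex:17  wr:18  — struct: FPADD busy until I2 writes@12
I4  is:19  ro:20  ex:21  wr:22  — WAW R6: wait I3 write@18
I5  is:23  ro:24  ex:25  wr:26  — struct: ALU busy until I4 writes@22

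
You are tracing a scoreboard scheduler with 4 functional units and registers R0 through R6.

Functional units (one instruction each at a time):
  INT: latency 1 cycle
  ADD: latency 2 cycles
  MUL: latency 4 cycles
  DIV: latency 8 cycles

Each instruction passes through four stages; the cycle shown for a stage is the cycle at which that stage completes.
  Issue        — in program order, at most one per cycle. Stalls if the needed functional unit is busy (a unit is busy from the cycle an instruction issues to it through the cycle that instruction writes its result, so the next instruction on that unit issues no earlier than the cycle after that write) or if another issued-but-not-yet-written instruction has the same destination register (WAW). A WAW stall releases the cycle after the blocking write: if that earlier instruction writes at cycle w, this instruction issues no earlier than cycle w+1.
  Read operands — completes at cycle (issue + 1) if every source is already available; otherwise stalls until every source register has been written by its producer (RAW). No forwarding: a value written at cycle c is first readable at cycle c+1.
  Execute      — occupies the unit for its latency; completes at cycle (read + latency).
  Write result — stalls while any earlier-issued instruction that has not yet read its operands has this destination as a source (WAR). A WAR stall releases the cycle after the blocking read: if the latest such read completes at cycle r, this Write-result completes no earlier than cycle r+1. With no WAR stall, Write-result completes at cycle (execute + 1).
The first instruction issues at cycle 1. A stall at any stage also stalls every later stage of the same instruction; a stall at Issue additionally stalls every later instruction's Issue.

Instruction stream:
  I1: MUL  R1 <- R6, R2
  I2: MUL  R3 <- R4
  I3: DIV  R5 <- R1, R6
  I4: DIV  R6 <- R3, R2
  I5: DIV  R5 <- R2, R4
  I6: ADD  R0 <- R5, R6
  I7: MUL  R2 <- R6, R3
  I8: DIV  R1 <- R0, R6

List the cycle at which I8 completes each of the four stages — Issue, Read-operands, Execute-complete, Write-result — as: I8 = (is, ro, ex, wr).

I8 = (42, 46, 54, 55)

cycle 1: issue I1 (MUL)
cycle 2: I1 read-ops
cycle 6: I1 finished on MUL
cycle 7: I1→R1
cycle 8: issue I2 (MUL)
cycle 9: I2 read-ops | issue I3 (DIV)
cycle 10: I3 read-ops
cycle 13: I2 finished on MUL
cycle 14: I2→R3
cycle 18: I3 finished on DIV
cycle 19: I3→R5
cycle 20: issue I4 (DIV)
cycle 21: I4 read-ops
cycle 29: I4 finished on DIV
cycle 30: I4→R6
cycle 31: issue I5 (DIV)
cycle 32: I5 read-ops | issue I6 (ADD)
cycle 33: issue I7 (MUL)
cycle 34: I7 read-ops
cycle 38: I7 finished on MUL
cycle 39: I7→R2
cycle 40: I5 finished on DIV
cycle 41: I5→R5
cycle 42: I6 read-ops | issue I8 (DIV)
cycle 44: I6 finished on ADD
cycle 45: I6→R0
cycle 46: I8 read-ops
cycle 54: I8 finished on DIV
cycle 55: I8→R1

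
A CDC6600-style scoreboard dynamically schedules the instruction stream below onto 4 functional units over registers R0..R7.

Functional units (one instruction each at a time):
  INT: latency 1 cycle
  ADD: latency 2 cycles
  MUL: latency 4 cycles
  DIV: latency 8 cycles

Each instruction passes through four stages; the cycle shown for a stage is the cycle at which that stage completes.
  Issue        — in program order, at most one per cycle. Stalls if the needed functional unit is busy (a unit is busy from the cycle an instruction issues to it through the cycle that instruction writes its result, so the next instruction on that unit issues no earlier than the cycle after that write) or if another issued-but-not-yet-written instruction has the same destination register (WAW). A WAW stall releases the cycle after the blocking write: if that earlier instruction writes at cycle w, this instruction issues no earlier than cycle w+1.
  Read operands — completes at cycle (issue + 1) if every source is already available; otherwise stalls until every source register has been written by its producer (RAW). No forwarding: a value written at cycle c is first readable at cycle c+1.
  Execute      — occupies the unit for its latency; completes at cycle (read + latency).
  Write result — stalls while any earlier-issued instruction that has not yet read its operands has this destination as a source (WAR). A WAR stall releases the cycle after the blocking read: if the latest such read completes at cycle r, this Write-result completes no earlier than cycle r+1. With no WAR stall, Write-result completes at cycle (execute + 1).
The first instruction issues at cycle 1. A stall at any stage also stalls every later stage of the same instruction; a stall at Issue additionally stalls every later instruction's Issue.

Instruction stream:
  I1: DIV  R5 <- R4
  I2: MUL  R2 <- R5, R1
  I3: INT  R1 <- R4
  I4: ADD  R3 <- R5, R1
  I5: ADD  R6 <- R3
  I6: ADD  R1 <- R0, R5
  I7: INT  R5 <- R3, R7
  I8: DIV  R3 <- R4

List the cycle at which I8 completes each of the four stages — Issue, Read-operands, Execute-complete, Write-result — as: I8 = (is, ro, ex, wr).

I1 -> (1, 2, 10, 11)
I2 -> (2, 12, 16, 17)  // RAW R5: wait I1 write@11
I3 -> (3, 4, 5, 13)  // WAR R1: wait I2 read@12
I4 -> (4, 14, 16, 17)  // RAW R1: wait I3 write@13
I5 -> (18, 19, 21, 22)  // struct: ADD busy until I4 writes@17
I6 -> (23, 24, 26, 27)  // struct: ADD busy until I5 writes@22
I7 -> (24, 25, 26, 27)
I8 -> (25, 26, 34, 35)

I8 = (25, 26, 34, 35)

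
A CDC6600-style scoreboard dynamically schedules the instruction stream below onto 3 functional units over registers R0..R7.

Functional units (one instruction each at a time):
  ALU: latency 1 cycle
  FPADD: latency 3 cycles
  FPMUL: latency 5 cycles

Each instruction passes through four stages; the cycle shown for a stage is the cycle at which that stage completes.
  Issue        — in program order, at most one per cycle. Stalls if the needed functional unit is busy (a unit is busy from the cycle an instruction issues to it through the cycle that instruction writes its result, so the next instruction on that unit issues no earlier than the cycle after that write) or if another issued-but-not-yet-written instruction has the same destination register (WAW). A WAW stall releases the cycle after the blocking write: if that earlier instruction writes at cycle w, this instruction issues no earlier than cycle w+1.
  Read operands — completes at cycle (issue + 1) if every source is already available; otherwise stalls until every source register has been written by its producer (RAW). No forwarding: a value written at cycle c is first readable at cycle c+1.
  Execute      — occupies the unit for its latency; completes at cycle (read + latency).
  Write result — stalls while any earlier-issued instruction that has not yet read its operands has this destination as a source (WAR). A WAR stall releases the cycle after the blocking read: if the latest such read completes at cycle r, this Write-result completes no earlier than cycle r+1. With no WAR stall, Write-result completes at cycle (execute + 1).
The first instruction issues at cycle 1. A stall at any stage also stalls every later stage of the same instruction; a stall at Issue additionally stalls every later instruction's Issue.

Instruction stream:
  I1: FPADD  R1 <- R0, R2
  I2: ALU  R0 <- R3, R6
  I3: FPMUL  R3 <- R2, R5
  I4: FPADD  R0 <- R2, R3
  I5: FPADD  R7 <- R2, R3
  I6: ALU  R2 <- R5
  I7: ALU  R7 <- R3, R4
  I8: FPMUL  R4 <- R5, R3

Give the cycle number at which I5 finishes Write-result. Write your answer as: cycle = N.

[I1] 1/2/5/6
[I2] 2/3/4/5
[I3] 3/4/9/10
[I4] 7/11/14/15  (struct: FPADD busy until I1 writes@6; RAW R3: wait I3 write@10)
[I5] 16/17/20/21  (struct: FPADD busy until I4 writes@15)
[I6] 17/18/19/20
[I7] 22/23/24/25  (WAW R7: wait I5 write@21)
[I8] 23/24/29/30

cycle = 21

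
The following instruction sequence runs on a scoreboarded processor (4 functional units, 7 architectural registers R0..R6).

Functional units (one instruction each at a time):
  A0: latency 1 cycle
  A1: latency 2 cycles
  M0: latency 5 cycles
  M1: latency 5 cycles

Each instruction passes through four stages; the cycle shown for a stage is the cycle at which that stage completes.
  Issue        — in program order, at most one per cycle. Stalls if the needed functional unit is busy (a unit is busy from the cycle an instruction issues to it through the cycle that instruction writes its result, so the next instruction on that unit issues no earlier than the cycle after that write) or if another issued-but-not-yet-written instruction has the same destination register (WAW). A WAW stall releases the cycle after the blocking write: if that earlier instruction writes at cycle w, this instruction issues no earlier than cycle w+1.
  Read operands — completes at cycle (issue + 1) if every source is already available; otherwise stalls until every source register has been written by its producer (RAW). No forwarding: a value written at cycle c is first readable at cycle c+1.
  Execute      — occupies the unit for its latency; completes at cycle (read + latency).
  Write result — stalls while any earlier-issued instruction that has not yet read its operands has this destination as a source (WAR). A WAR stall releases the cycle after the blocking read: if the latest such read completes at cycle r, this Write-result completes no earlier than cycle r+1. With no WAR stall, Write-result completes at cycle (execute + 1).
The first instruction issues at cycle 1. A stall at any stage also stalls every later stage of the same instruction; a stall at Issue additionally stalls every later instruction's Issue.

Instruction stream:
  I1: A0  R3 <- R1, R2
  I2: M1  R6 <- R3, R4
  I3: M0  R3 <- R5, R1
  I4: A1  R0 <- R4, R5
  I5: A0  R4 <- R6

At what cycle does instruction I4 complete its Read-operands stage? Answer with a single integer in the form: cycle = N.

t=1  I1 issues→A0
t=2  I1 reads; I2 issues→M1
t=3  I1 exec-done
t=4  I1 writes R3
t=5  I2 reads; I3 issues→M0
t=6  I3 reads; I4 issues→A1
t=7  I4 reads; I5 issues→A0
t=9  I4 exec-done
t=10  I2 exec-done; I4 writes R0
t=11  I2 writes R6; I3 exec-done
t=12  I3 writes R3; I5 reads
t=13  I5 exec-done
t=14  I5 writes R4

cycle = 7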